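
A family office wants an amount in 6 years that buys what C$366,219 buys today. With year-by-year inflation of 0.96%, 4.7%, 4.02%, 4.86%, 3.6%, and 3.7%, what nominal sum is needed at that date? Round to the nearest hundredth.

C$453,630.36

Cumulative price-level factor: 1.0096 × 1.047 × 1.0402 × 1.0486 × 1.036 × 1.037 ≈ 1.2386860259.
Multiplying C$366,219 by the price-level factor gives the future nominal sum.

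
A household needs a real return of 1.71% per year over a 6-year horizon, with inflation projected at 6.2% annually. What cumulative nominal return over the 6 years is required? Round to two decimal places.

58.83%

Required annual nominal rate: (1+1.71%)(1+6.2%) − 1 = 8.01602%.
Cumulative over 6 years: (1 + 0.0801602)^6 − 1 ≈ 0.58829.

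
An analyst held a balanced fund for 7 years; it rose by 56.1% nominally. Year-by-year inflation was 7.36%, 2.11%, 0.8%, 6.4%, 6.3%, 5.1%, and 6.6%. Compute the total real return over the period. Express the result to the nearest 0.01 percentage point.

11.48%

Cumulative inflation factor: 1.0736 × 1.0211 × 1.008 × 1.064 × 1.063 × 1.051 × 1.066 ≈ 1.40025.
Nominal growth factor: 1.56100. Real growth factor = 1.56100 / 1.40025 ≈ 1.11480.
Total real return ≈ 11.4800%.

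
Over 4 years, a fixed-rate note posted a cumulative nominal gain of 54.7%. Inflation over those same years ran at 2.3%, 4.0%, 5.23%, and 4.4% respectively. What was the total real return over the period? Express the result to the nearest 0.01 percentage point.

Cumulative inflation factor: 1.023 × 1.040 × 1.0523 × 1.044 ≈ 1.16882.
Nominal growth factor: 1.54700. Real growth factor = 1.54700 / 1.16882 ≈ 1.32355.
Total real return ≈ 32.3553%.

32.36%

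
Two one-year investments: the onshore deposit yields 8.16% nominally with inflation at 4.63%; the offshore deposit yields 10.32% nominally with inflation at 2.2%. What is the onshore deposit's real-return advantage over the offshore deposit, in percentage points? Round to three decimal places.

The onshore deposit real return: 1.0816/1.0463 − 1 = 3.3738%.
The offshore deposit real return: 1.1032/1.022 − 1 = 7.9452%.
Difference: 3.3738 − 7.9452 = -4.5714 pp.

-4.571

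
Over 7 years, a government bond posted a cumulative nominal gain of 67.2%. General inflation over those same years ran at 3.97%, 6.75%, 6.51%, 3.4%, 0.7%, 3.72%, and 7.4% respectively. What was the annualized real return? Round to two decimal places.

Cumulative inflation factor: 1.0397 × 1.0675 × 1.0651 × 1.034 × 1.007 × 1.0372 × 1.074 ≈ 1.37114.
Nominal growth factor: 1.67200. Real growth factor = 1.67200 / 1.37114 ≈ 1.21942.
Annualized: 1.21942^(1/7) − 1 ≈ 0.02874.

2.87%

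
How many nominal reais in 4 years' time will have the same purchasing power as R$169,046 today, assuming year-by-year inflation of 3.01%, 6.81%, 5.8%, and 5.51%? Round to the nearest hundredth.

Cumulative price-level factor: 1.0301 × 1.0681 × 1.058 × 1.0551 ≈ 1.2282042419.
Multiplying R$169,046 by the price-level factor gives the future nominal sum.

R$207,623.01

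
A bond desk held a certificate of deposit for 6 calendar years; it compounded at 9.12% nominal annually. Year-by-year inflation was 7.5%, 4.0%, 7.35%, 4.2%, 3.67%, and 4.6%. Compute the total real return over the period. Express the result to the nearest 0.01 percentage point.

Cumulative inflation factor: 1.075 × 1.040 × 1.0735 × 1.042 × 1.0367 × 1.046 ≈ 1.35611.
Nominal growth factor: 1.68821. Real growth factor = 1.68821 / 1.35611 ≈ 1.24489.
Total real return ≈ 24.4887%.

24.49%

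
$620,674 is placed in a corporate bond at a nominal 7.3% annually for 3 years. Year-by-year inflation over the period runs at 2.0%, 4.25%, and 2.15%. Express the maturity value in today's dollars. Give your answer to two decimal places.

Nominal value at maturity: $620,674 × (1 + 7.3%)^3 ≈ $766,765.77.
Price-level factor over 3 years: 1.020 × 1.0425 × 1.0215 = 1.086212025.
Dividing the nominal maturity value by the price-level factor gives the value in today's money.

$705,908.01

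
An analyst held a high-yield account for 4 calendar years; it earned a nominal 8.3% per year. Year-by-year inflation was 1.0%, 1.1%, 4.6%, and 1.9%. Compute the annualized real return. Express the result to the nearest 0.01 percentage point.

Cumulative inflation factor: 1.010 × 1.011 × 1.046 × 1.019 ≈ 1.08837.
Nominal growth factor: 1.37567. Real growth factor = 1.37567 / 1.08837 ≈ 1.26397.
Annualized: 1.26397^(1/4) − 1 ≈ 0.06031.

6.03%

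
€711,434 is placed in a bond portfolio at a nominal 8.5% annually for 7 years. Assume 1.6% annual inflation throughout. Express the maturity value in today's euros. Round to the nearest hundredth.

Nominal value at maturity: €711,434 × (1 + 8.5%)^7 ≈ €1,259,339.38.
Price-level factor over 7 years: (1 + 1.6%)^7 ≈ 1.1175216759.
The maturity value deflated by that factor is the answer in today's purchasing power.

€1,126,903.76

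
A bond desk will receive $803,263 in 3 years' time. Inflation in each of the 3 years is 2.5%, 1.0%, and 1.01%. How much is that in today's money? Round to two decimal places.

Price-level factor over 3 years: 1.025 × 1.010 × 1.0101 = 1.045706025.
Purchasing power today: $803,263 divided by that factor.

$768,153.75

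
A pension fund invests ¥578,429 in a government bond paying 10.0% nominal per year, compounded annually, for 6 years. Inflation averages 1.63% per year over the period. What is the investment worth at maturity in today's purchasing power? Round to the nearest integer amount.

Nominal value at maturity: ¥578,429 × (1 + 10.0%)^6 ≈ ¥1,024,722.
Price-level factor over 6 years: (1 + 1.63%)^6 ≈ 1.1018730307.
Dividing the nominal maturity value by the price-level factor gives the value in today's money.

¥929,982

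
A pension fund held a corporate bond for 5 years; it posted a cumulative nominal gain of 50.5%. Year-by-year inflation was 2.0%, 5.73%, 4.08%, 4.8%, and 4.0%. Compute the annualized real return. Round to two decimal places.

Cumulative inflation factor: 1.020 × 1.0573 × 1.0408 × 1.048 × 1.040 ≈ 1.22338.
Nominal growth factor: 1.50500. Real growth factor = 1.50500 / 1.22338 ≈ 1.23020.
Annualized: 1.23020^(1/5) − 1 ≈ 0.04231.

4.23%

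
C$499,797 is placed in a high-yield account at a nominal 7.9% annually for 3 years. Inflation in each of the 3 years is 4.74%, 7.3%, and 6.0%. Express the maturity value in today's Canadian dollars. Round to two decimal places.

C$527,035.44

Nominal value at maturity: C$499,797 × (1 + 7.9%)^3 ≈ C$627,853.01.
Price-level factor over 3 years: 1.0474 × 1.073 × 1.060 = 1.191291812.
Dividing the nominal maturity value by the price-level factor gives the value in today's money.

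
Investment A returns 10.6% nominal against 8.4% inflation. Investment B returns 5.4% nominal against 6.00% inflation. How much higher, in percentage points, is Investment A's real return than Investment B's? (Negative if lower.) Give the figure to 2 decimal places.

2.60

Investment A real return: 1.106/1.084 − 1 = 2.030%.
Investment B real return: 1.054/1.0600 − 1 = -0.566%.
Difference: 2.030 − (-0.566) = 2.596 pp.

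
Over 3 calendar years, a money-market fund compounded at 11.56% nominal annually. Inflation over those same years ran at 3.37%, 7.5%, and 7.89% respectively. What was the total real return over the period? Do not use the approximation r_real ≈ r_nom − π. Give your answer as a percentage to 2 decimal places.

Cumulative inflation factor: 1.0337 × 1.075 × 1.0789 ≈ 1.19890.
Nominal growth factor: 1.38843. Real growth factor = 1.38843 / 1.19890 ≈ 1.15809.
Total real return ≈ 15.8087%.

15.81%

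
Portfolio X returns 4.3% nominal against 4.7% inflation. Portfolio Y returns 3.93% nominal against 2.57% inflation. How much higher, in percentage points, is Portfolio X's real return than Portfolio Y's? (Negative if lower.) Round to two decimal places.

Portfolio X real return: 1.043/1.047 − 1 = -0.382%.
Portfolio Y real return: 1.0393/1.0257 − 1 = 1.326%.
Difference: -0.382 − 1.326 = -1.708 pp.

-1.71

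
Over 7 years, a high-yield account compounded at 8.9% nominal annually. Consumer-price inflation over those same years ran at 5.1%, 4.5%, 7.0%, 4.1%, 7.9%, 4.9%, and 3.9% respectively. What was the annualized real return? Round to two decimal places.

3.39%

Cumulative inflation factor: 1.051 × 1.045 × 1.070 × 1.041 × 1.079 × 1.049 × 1.039 ≈ 1.43869.
Nominal growth factor: 1.81633. Real growth factor = 1.81633 / 1.43869 ≈ 1.26249.
Annualized: 1.26249^(1/7) − 1 ≈ 0.03386.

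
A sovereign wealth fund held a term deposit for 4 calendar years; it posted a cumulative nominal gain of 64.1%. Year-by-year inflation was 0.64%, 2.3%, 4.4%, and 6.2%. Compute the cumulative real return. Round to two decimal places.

43.76%

Cumulative inflation factor: 1.0064 × 1.023 × 1.044 × 1.062 ≈ 1.14149.
Nominal growth factor: 1.64100. Real growth factor = 1.64100 / 1.14149 ≈ 1.43760.
Total real return ≈ 43.7597%.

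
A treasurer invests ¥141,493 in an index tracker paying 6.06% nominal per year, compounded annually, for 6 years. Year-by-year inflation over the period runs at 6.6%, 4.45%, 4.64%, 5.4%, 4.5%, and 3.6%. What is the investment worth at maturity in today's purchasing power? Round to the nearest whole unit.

Nominal value at maturity: ¥141,493 × (1 + 6.06%)^6 ≈ ¥201,393.
Price-level factor over 6 years: 1.066 × 1.0445 × 1.0464 × 1.054 × 1.045 × 1.036 ≈ 1.3294745764.
Dividing the nominal maturity value by the price-level factor gives the value in today's money.

¥151,483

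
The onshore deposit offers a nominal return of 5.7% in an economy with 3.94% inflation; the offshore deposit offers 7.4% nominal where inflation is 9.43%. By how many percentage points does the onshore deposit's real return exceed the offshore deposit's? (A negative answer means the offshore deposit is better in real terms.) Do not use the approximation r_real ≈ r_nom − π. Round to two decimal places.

3.55

The onshore deposit real return: 1.057/1.0394 − 1 = 1.693%.
The offshore deposit real return: 1.074/1.0943 − 1 = -1.855%.
Difference: 1.693 − (-1.855) = 3.548 pp.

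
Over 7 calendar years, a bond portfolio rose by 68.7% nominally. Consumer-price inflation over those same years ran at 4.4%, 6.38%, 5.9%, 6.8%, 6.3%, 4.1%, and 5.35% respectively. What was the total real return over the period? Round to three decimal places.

15.204%

Cumulative inflation factor: 1.044 × 1.0638 × 1.059 × 1.068 × 1.063 × 1.041 × 1.0535 ≈ 1.46435.
Nominal growth factor: 1.68700. Real growth factor = 1.68700 / 1.46435 ≈ 1.15204.
Total real return ≈ 15.2043%.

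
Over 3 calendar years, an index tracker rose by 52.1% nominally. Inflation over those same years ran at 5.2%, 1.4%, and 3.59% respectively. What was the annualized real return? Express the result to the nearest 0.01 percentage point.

11.24%

Cumulative inflation factor: 1.052 × 1.014 × 1.0359 ≈ 1.10502.
Nominal growth factor: 1.52100. Real growth factor = 1.52100 / 1.10502 ≈ 1.37644.
Annualized: 1.37644^(1/3) − 1 ≈ 0.11238.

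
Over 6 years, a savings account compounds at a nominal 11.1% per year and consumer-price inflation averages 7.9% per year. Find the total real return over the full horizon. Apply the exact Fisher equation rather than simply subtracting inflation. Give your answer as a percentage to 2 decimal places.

19.17%

The annual real rate is (1+11.1%)/(1+7.9%) − 1 = 2.9657%.
Compounded over 6 years: (1 + 0.029657)^6 − 1 ≈ 0.19167.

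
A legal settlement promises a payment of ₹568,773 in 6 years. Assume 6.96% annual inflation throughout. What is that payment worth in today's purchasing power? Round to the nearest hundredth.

Price-level factor over 6 years: (1 + 6.96%)^6 ≈ 1.4973673720.
Purchasing power today: ₹568,773 divided by that factor.

₹379,848.67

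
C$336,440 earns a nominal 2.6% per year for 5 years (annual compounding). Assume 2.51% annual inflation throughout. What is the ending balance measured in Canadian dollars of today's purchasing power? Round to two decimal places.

C$337,919.51

Nominal value at maturity: C$336,440 × (1 + 2.6%)^5 ≈ C$382,511.44.
Price-level factor over 5 years: (1 + 2.51%)^5 ≈ 1.1319602270.
The maturity value deflated by that factor is the answer in today's purchasing power.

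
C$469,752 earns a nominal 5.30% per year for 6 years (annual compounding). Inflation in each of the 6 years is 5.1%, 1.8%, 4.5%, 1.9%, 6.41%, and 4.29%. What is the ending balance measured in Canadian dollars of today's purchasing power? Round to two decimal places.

C$506,492.23

Nominal value at maturity: C$469,752 × (1 + 5.30%)^6 ≈ C$640,381.63.
Price-level factor over 6 years: 1.051 × 1.018 × 1.045 × 1.019 × 1.0641 × 1.0429 ≈ 1.2643464082.
Dividing the nominal maturity value by the price-level factor gives the value in today's money.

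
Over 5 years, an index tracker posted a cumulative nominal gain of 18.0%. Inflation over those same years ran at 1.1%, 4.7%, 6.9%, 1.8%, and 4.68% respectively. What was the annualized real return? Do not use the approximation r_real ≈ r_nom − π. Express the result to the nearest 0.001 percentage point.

Cumulative inflation factor: 1.011 × 1.047 × 1.069 × 1.018 × 1.0468 ≈ 1.20583.
Nominal growth factor: 1.18000. Real growth factor = 1.18000 / 1.20583 ≈ 0.97858.
Annualized: 0.97858^(1/5) − 1 ≈ -0.00432.

-0.432%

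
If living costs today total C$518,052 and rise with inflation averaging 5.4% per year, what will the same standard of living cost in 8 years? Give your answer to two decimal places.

C$789,038.59

Cumulative price-level factor: (1+5.4%)^8 ≈ 1.5230876162.
Multiplying C$518,052 by the price-level factor gives the future nominal sum.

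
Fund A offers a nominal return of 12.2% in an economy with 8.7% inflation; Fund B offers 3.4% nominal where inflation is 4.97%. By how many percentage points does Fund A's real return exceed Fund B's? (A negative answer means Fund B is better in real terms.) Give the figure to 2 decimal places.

Fund A real return: 1.122/1.087 − 1 = 3.220%.
Fund B real return: 1.034/1.0497 − 1 = -1.496%.
Difference: 3.220 − (-1.496) = 4.716 pp.

4.72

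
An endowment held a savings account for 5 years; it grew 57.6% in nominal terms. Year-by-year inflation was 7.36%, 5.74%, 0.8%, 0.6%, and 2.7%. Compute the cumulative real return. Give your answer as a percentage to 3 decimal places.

33.305%

Cumulative inflation factor: 1.0736 × 1.0574 × 1.008 × 1.006 × 1.027 ≈ 1.18225.
Nominal growth factor: 1.57600. Real growth factor = 1.57600 / 1.18225 ≈ 1.33305.
Total real return ≈ 33.3047%.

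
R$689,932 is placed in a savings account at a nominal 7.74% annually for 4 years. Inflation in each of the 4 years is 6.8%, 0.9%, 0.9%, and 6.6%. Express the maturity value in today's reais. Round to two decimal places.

R$802,053.58

Nominal value at maturity: R$689,932 × (1 + 7.74%)^4 ≈ R$929,638.65.
Price-level factor over 4 years: 1.068 × 1.009 × 1.009 × 1.066 ≈ 1.1590730015.
Dividing the nominal maturity value by the price-level factor gives the value in today's money.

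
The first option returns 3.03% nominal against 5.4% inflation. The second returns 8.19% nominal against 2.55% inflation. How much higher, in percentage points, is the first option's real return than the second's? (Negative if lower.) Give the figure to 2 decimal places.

The first option real return: 1.0303/1.054 − 1 = -2.249%.
The second real return: 1.0819/1.0255 − 1 = 5.500%.
Difference: -2.249 − 5.500 = -7.749 pp.

-7.75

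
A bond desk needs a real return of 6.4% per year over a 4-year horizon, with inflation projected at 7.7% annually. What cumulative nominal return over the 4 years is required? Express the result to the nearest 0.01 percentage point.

Required annual nominal rate: (1+6.4%)(1+7.7%) − 1 = 14.5928%.
Cumulative over 4 years: (1 + 0.145928)^4 − 1 ≈ 0.72437.

72.44%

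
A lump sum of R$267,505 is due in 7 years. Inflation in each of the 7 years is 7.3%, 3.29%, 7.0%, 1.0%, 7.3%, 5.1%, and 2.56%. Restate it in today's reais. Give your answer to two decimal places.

R$193,102.68

Price-level factor over 7 years: 1.073 × 1.0329 × 1.070 × 1.010 × 1.073 × 1.051 × 1.0256 ≈ 1.3852992562.
Purchasing power today: R$267,505 divided by that factor.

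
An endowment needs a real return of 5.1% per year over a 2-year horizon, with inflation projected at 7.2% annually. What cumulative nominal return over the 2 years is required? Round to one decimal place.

Required annual nominal rate: (1+5.1%)(1+7.2%) − 1 = 12.6672%.
Cumulative over 2 years: (1 + 0.126672)^2 − 1 ≈ 0.26939.

26.9%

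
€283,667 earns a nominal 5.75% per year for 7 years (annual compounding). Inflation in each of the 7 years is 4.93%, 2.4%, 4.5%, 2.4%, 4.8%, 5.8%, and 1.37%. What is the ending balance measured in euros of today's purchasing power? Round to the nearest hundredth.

€324,637.87

Nominal value at maturity: €283,667 × (1 + 5.75%)^7 ≈ €419,538.14.
Price-level factor over 7 years: 1.0493 × 1.024 × 1.045 × 1.024 × 1.048 × 1.058 × 1.0137 ≈ 1.2923265700.
Dividing the nominal maturity value by the price-level factor gives the value in today's money.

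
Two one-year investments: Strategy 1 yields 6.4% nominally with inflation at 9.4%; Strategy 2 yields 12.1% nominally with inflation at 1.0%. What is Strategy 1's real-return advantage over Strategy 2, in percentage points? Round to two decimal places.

Strategy 1 real return: 1.064/1.094 − 1 = -2.742%.
Strategy 2 real return: 1.121/1.010 − 1 = 10.990%.
Difference: -2.742 − 10.990 = -13.732 pp.

-13.73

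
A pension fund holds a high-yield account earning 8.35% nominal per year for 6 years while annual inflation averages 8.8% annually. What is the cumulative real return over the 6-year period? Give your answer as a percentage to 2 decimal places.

-2.46%

The annual real rate is (1+8.35%)/(1+8.8%) − 1 = -0.4136%.
Compounded over 6 years: (1 + -0.004136)^6 − 1 ≈ -0.02456.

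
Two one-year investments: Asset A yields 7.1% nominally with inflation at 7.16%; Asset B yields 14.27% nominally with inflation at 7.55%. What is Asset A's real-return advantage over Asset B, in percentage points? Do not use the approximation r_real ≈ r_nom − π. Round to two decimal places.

-6.30

Asset A real return: 1.071/1.0716 − 1 = -0.056%.
Asset B real return: 1.1427/1.0755 − 1 = 6.248%.
Difference: -0.056 − 6.248 = -6.304 pp.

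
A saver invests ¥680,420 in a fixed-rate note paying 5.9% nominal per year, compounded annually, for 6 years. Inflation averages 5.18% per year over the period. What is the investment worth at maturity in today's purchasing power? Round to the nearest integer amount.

¥708,849

Nominal value at maturity: ¥680,420 × (1 + 5.9%)^6 ≈ ¥959,738.
Price-level factor over 6 years: (1 + 5.18%)^6 ≈ 1.3539386903.
The maturity value deflated by that factor is the answer in today's purchasing power.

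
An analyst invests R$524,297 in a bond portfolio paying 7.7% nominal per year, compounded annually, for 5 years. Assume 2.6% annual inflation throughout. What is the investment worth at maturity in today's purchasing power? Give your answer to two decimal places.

R$668,219.41

Nominal value at maturity: R$524,297 × (1 + 7.7%)^5 ≈ R$759,724.08.
Price-level factor over 5 years: (1 + 2.6%)^5 ≈ 1.1369380568.
Dividing the nominal maturity value by the price-level factor gives the value in today's money.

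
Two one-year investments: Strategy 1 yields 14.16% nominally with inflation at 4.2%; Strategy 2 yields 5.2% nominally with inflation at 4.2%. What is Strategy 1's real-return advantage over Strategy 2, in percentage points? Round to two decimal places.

Strategy 1 real return: 1.1416/1.042 − 1 = 9.559%.
Strategy 2 real return: 1.052/1.042 − 1 = 0.960%.
Difference: 9.559 − 0.960 = 8.599 pp.

8.60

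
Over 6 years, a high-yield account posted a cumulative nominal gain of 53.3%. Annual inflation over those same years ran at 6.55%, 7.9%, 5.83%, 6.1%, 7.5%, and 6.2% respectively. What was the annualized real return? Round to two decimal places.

Cumulative inflation factor: 1.0655 × 1.079 × 1.0583 × 1.061 × 1.075 × 1.062 ≈ 1.47378.
Nominal growth factor: 1.53300. Real growth factor = 1.53300 / 1.47378 ≈ 1.04018.
Annualized: 1.04018^(1/6) − 1 ≈ 0.00659.

0.66%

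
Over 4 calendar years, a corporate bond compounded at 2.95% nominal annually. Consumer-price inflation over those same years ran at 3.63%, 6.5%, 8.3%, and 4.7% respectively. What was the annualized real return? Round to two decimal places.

-2.66%

Cumulative inflation factor: 1.0363 × 1.065 × 1.083 × 1.047 ≈ 1.25144.
Nominal growth factor: 1.12332. Real growth factor = 1.12332 / 1.25144 ≈ 0.89763.
Annualized: 0.89763^(1/4) − 1 ≈ -0.02664.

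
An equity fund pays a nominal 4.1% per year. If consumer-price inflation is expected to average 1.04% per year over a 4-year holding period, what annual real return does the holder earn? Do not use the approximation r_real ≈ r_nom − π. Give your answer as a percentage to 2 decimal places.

3.03%

With constant rates the annual real return is the same each year: (1+4.1%)/(1+1.04%) − 1 = 0.03029.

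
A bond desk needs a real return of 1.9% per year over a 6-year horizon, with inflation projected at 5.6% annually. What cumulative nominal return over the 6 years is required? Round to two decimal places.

Required annual nominal rate: (1+1.9%)(1+5.6%) − 1 = 7.6064%.
Cumulative over 6 years: (1 + 0.076064)^6 − 1 ≈ 0.55249.

55.25%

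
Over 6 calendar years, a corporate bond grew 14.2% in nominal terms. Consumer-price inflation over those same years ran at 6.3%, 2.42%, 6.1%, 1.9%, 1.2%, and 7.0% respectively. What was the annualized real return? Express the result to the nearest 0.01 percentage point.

Cumulative inflation factor: 1.063 × 1.0242 × 1.061 × 1.019 × 1.012 × 1.070 ≈ 1.27459.
Nominal growth factor: 1.14200. Real growth factor = 1.14200 / 1.27459 ≈ 0.89597.
Annualized: 0.89597^(1/6) − 1 ≈ -0.01814.

-1.81%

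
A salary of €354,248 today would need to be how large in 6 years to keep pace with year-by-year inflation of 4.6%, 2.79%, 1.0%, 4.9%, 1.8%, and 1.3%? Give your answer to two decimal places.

Cumulative price-level factor: 1.046 × 1.0279 × 1.010 × 1.049 × 1.018 × 1.013 ≈ 1.1747261485.
Multiplying €354,248 by the price-level factor gives the future nominal sum.

€416,144.39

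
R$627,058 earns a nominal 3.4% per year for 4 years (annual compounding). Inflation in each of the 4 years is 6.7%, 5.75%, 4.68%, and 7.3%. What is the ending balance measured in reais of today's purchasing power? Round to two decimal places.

Nominal value at maturity: R$627,058 × (1 + 3.4%)^4 ≈ R$716,786.58.
Price-level factor over 4 years: 1.067 × 1.0575 × 1.0468 × 1.073 ≈ 1.2673840330.
Dividing the nominal maturity value by the price-level factor gives the value in today's money.

R$565,563.84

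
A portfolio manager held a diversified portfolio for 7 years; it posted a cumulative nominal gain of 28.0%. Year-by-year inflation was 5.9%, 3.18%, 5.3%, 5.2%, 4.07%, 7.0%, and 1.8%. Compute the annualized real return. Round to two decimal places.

-0.99%

Cumulative inflation factor: 1.059 × 1.0318 × 1.053 × 1.052 × 1.0407 × 1.070 × 1.018 ≈ 1.37212.
Nominal growth factor: 1.28000. Real growth factor = 1.28000 / 1.37212 ≈ 0.93286.
Annualized: 0.93286^(1/7) − 1 ≈ -0.00988.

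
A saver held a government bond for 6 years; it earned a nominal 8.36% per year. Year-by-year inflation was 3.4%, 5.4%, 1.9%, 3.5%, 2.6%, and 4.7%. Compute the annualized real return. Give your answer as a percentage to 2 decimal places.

Cumulative inflation factor: 1.034 × 1.054 × 1.019 × 1.035 × 1.026 × 1.047 ≈ 1.23472.
Nominal growth factor: 1.61888. Real growth factor = 1.61888 / 1.23472 ≈ 1.31113.
Annualized: 1.31113^(1/6) − 1 ≈ 0.04618.

4.62%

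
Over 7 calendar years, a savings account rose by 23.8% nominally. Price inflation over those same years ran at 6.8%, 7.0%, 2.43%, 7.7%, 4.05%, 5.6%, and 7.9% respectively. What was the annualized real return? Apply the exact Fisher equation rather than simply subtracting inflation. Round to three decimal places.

Cumulative inflation factor: 1.068 × 1.070 × 1.0243 × 1.077 × 1.0405 × 1.056 × 1.079 ≈ 1.49460.
Nominal growth factor: 1.23800. Real growth factor = 1.23800 / 1.49460 ≈ 0.82831.
Annualized: 0.82831^(1/7) − 1 ≈ -0.02655.

-2.655%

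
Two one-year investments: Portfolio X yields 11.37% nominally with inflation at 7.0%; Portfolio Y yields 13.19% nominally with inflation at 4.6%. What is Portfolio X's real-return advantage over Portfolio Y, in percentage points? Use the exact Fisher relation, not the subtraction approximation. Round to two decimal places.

-4.13

Portfolio X real return: 1.1137/1.070 − 1 = 4.084%.
Portfolio Y real return: 1.1319/1.046 − 1 = 8.212%.
Difference: 4.084 − 8.212 = -4.128 pp.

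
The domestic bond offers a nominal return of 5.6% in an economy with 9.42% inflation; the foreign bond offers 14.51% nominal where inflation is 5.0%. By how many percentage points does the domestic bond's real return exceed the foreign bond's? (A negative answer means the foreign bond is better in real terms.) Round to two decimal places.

-12.55

The domestic bond real return: 1.056/1.0942 − 1 = -3.491%.
The foreign bond real return: 1.1451/1.050 − 1 = 9.057%.
Difference: -3.491 − 9.057 = -12.548 pp.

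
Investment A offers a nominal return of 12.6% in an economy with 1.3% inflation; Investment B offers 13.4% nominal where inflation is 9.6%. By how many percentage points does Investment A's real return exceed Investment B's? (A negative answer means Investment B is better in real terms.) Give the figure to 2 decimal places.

Investment A real return: 1.126/1.013 − 1 = 11.155%.
Investment B real return: 1.134/1.096 − 1 = 3.467%.
Difference: 11.155 − 3.467 = 7.688 pp.

7.69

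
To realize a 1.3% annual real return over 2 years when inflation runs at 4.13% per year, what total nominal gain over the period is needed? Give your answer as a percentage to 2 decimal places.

11.27%

Required annual nominal rate: (1+1.3%)(1+4.13%) − 1 = 5.48369%.
Cumulative over 2 years: (1 + 0.0548369)^2 − 1 ≈ 0.11268.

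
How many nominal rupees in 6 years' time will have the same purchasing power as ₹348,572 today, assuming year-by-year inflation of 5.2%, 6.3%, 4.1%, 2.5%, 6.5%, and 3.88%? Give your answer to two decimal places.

Cumulative price-level factor: 1.052 × 1.063 × 1.041 × 1.025 × 1.065 × 1.0388 ≈ 1.3200948840.
Multiplying ₹348,572 by the price-level factor gives the future nominal sum.

₹460,148.11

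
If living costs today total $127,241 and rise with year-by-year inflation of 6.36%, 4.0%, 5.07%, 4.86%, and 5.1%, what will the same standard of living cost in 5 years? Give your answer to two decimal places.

Cumulative price-level factor: 1.0636 × 1.040 × 1.0507 × 1.0486 × 1.051 ≈ 1.2808638528.
Multiplying $127,241 by the price-level factor gives the future nominal sum.

$162,978.40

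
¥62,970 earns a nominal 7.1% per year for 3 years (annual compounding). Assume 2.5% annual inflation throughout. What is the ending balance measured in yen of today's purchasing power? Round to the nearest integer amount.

¥71,834

Nominal value at maturity: ¥62,970 × (1 + 7.1%)^3 ≈ ¥77,357.
Price-level factor over 3 years: (1 + 2.5%)^3 = 1.076890625.
The maturity value deflated by that factor is the answer in today's purchasing power.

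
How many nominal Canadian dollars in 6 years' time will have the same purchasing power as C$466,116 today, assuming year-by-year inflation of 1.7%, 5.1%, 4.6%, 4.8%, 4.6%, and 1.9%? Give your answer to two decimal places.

Cumulative price-level factor: 1.017 × 1.051 × 1.046 × 1.048 × 1.046 × 1.019 ≈ 1.2488851588.
The nominal amount required is C$466,116 scaled up by that factor.

C$582,125.35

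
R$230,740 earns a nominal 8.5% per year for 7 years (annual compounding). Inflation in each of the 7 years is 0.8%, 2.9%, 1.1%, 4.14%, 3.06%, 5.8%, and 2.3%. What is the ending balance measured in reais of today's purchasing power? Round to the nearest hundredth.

R$335,301.10

Nominal value at maturity: R$230,740 × (1 + 8.5%)^7 ≈ R$408,442.62.
Price-level factor over 7 years: 1.008 × 1.029 × 1.011 × 1.0414 × 1.0306 × 1.058 × 1.023 ≈ 1.2181368333.
The maturity value deflated by that factor is the answer in today's purchasing power.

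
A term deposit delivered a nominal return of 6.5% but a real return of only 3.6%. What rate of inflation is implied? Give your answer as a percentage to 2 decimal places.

2.80%

From (1+r_nom) = (1+r_real)(1+π), we get 1+π = (1 + 6.5%)/(1 + 3.6%) = 1.065/1.036 ≈ 1.02799.
So π ≈ 2.7992%.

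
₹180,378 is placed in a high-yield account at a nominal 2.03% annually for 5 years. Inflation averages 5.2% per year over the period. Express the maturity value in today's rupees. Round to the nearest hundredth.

Nominal value at maturity: ₹180,378 × (1 + 2.03%)^5 ≈ ₹199,444.93.
Price-level factor over 5 years: (1 + 5.2%)^5 ≈ 1.2884830183.
The maturity value deflated by that factor is the answer in today's purchasing power.

₹154,790.50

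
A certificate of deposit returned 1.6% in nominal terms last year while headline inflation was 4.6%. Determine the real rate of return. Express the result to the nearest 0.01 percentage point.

-2.87%

Real return via the Fisher equation: (1 + 1.6%)/(1 + 4.6%) − 1 = 1.016/1.046 − 1 ≈ -0.02868.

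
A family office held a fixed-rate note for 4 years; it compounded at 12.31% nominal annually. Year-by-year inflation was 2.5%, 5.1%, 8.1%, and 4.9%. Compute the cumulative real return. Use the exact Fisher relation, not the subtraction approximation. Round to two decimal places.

Cumulative inflation factor: 1.025 × 1.051 × 1.081 × 1.049 ≈ 1.22160.
Nominal growth factor: 1.59101. Real growth factor = 1.59101 / 1.22160 ≈ 1.30240.
Total real return ≈ 30.2405%.

30.24%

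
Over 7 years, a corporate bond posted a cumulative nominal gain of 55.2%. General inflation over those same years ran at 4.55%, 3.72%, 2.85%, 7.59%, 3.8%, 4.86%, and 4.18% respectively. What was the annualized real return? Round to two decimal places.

1.90%

Cumulative inflation factor: 1.0455 × 1.0372 × 1.0285 × 1.0759 × 1.038 × 1.0486 × 1.0418 ≈ 1.36067.
Nominal growth factor: 1.55200. Real growth factor = 1.55200 / 1.36067 ≈ 1.14061.
Annualized: 1.14061^(1/7) − 1 ≈ 0.01897.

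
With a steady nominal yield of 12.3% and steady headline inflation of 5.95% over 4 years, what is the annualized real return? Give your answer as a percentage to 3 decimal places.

With constant rates the annual real return is the same each year: (1+12.3%)/(1+5.95%) − 1 = 0.05993.

5.993%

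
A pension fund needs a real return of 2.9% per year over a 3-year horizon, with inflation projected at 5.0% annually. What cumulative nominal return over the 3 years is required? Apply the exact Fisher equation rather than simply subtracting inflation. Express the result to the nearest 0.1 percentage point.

26.1%

Required annual nominal rate: (1+2.9%)(1+5.0%) − 1 = 8.045%.
Cumulative over 3 years: (1 + 0.08045)^3 − 1 ≈ 0.26129.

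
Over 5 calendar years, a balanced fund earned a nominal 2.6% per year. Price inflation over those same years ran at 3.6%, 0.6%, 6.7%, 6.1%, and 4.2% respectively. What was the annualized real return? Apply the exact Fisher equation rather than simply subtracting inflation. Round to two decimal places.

Cumulative inflation factor: 1.036 × 1.006 × 1.067 × 1.061 × 1.042 ≈ 1.22943.
Nominal growth factor: 1.13694. Real growth factor = 1.13694 / 1.22943 ≈ 0.92477.
Annualized: 0.92477^(1/5) − 1 ≈ -0.01552.

-1.55%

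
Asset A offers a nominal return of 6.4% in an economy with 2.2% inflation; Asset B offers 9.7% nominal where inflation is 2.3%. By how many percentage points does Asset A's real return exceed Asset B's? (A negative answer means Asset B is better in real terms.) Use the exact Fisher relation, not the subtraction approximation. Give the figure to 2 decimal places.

-3.12

Asset A real return: 1.064/1.022 − 1 = 4.110%.
Asset B real return: 1.097/1.023 − 1 = 7.234%.
Difference: 4.110 − 7.234 = -3.124 pp.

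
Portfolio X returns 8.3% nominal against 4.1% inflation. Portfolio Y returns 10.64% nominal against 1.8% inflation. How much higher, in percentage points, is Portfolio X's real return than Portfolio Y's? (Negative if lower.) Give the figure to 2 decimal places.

Portfolio X real return: 1.083/1.041 − 1 = 4.035%.
Portfolio Y real return: 1.1064/1.018 − 1 = 8.684%.
Difference: 4.035 − 8.684 = -4.649 pp.

-4.65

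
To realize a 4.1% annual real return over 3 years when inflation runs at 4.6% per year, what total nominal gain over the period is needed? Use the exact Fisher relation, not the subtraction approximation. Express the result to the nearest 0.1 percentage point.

Required annual nominal rate: (1+4.1%)(1+4.6%) − 1 = 8.8886%.
Cumulative over 3 years: (1 + 0.088886)^3 − 1 ≈ 0.29106.

29.1%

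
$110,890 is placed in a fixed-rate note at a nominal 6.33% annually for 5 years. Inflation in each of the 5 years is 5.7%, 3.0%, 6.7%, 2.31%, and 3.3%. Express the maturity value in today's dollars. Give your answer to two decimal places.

Nominal value at maturity: $110,890 × (1 + 6.33%)^5 ≈ $150,720.20.
Price-level factor over 5 years: 1.057 × 1.030 × 1.067 × 1.0231 × 1.033 ≈ 1.2277078638.
The maturity value deflated by that factor is the answer in today's purchasing power.

$122,765.52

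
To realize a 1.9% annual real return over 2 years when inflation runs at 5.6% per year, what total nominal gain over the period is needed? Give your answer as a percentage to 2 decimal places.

15.79%

Required annual nominal rate: (1+1.9%)(1+5.6%) − 1 = 7.6064%.
Cumulative over 2 years: (1 + 0.076064)^2 − 1 ≈ 0.15791.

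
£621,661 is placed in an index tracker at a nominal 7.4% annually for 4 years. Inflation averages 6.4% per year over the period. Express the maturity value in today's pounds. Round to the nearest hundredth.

Nominal value at maturity: £621,661 × (1 + 7.4%)^4 ≈ £827,124.24.
Price-level factor over 4 years: (1 + 6.4%)^4 ≈ 1.2816413532.
Dividing the nominal maturity value by the price-level factor gives the value in today's money.

£645,363.26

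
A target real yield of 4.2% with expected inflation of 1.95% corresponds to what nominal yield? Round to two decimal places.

6.23%

By the Fisher equation, 1 + r_nom = (1 + 4.2%)(1 + 1.95%) = 1.042 × 1.0195 = 1.062319.
So r_nom = 6.2319%.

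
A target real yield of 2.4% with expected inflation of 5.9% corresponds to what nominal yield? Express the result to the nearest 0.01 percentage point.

8.44%

By the Fisher equation, 1 + r_nom = (1 + 2.4%)(1 + 5.9%) = 1.024 × 1.059 = 1.084416.
So r_nom = 8.4416%.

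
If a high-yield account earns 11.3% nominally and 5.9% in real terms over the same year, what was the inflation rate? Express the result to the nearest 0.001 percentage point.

5.099%

From (1+r_nom) = (1+r_real)(1+π), we get 1+π = (1 + 11.3%)/(1 + 5.9%) = 1.113/1.059 ≈ 1.05099.
So π ≈ 5.0992%.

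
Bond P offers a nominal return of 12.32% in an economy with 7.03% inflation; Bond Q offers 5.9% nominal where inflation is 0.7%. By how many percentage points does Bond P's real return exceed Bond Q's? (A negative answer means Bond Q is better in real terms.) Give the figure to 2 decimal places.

Bond P real return: 1.1232/1.0703 − 1 = 4.943%.
Bond Q real return: 1.059/1.007 − 1 = 5.164%.
Difference: 4.943 − 5.164 = -0.221 pp.

-0.22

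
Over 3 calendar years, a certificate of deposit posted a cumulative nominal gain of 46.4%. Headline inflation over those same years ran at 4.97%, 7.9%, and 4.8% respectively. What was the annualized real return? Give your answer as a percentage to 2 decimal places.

Cumulative inflation factor: 1.0497 × 1.079 × 1.048 ≈ 1.18699.
Nominal growth factor: 1.46400. Real growth factor = 1.46400 / 1.18699 ≈ 1.23337.
Annualized: 1.23337^(1/3) − 1 ≈ 0.07242.

7.24%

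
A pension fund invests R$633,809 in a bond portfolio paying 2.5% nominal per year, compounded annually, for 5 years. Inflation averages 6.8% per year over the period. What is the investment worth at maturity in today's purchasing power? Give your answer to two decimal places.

R$516,085.27

Nominal value at maturity: R$633,809 × (1 + 2.5%)^5 ≈ R$717,096.71.
Price-level factor over 5 years: (1 + 6.8%)^5 ≈ 1.3894926808.
The maturity value deflated by that factor is the answer in today's purchasing power.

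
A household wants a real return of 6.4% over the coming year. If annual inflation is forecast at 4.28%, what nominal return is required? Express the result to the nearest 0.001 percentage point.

By the Fisher equation, 1 + r_nom = (1 + 6.4%)(1 + 4.28%) = 1.064 × 1.0428 = 1.1095392.
So r_nom = 10.95392%.

10.954%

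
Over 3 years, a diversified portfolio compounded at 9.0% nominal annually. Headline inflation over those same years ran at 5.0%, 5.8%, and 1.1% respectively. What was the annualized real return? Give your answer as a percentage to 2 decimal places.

Cumulative inflation factor: 1.050 × 1.058 × 1.011 ≈ 1.12312.
Nominal growth factor: 1.29503. Real growth factor = 1.29503 / 1.12312 ≈ 1.15306.
Annualized: 1.15306^(1/3) − 1 ≈ 0.04862.

4.86%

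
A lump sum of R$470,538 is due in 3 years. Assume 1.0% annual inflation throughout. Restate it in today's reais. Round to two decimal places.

R$456,699.55

Price-level factor over 3 years: (1 + 1.0%)^3 = 1.030301.
Purchasing power today: R$470,538 divided by that factor.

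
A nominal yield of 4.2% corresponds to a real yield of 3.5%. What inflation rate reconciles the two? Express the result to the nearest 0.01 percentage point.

From (1+r_nom) = (1+r_real)(1+π), we get 1+π = (1 + 4.2%)/(1 + 3.5%) = 1.042/1.035 ≈ 1.00676.
So π ≈ 0.6763%.

0.68%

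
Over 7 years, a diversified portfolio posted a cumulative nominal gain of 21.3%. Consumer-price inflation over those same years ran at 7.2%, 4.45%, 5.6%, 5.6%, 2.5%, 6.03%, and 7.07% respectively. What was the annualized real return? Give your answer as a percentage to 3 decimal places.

-2.546%

Cumulative inflation factor: 1.072 × 1.0445 × 1.056 × 1.056 × 1.025 × 1.0603 × 1.0707 ≈ 1.45295.
Nominal growth factor: 1.21300. Real growth factor = 1.21300 / 1.45295 ≈ 0.83485.
Annualized: 0.83485^(1/7) − 1 ≈ -0.02546.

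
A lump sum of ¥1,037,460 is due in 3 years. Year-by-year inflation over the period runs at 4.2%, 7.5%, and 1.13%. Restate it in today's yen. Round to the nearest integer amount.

Price-level factor over 3 years: 1.042 × 1.075 × 1.0113 = 1.132807695.
Purchasing power today: ¥1,037,460 divided by that factor.

¥915,831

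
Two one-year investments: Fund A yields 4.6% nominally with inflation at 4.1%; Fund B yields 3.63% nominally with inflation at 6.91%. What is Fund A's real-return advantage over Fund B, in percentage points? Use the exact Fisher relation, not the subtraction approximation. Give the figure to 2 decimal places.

3.55

Fund A real return: 1.046/1.041 − 1 = 0.480%.
Fund B real return: 1.0363/1.0691 − 1 = -3.068%.
Difference: 0.480 − (-3.068) = 3.548 pp.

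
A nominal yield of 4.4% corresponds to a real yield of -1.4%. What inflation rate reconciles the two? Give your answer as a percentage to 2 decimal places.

5.88%

From (1+r_nom) = (1+r_real)(1+π), we get 1+π = (1 + 4.4%)/(1 − 1.4%) = 1.044/0.986 ≈ 1.05882.
So π ≈ 5.8824%.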